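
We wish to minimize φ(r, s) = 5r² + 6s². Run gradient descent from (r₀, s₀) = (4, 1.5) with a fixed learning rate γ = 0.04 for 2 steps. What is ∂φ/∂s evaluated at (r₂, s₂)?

4.8672

∇φ = (10r, 12s)
Step 1: at (4, 1.5), ∇φ = (40, 18) → (4, 1.5) − 0.04·(40, 18) = (2.4, 0.78)
Step 2: at (2.4, 0.78), ∇φ = (24, 9.36) → (2.4, 0.78) − 0.04·(24, 9.36) = (1.44, 0.4056)
∂φ/∂s at (1.44, 0.4056) = 4.8672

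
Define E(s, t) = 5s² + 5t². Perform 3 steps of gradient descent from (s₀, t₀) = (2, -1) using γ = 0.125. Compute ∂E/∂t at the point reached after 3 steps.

0.15625

∇E = (10s, 10t)
Step 1: at (2, -1), ∇E = (20, -10) → (2, -1) − 0.125·(20, -10) = (-0.5, 0.25)
Step 2: at (-0.5, 0.25), ∇E = (-5, 2.5) → (-0.5, 0.25) − 0.125·(-5, 2.5) = (0.125, -0.0625)
Step 3: at (0.125, -0.0625), ∇E = (1.25, -0.625) → (0.125, -0.0625) − 0.125·(1.25, -0.625) = (-0.03125, 0.015625)
∂E/∂t at (-0.03125, 0.015625) = 0.15625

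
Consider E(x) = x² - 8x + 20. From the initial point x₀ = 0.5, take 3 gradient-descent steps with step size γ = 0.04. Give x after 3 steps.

1.274592

E′(x) = 2x - 8
x₁ = 0.5 − 0.04·(-7) = 0.78
x₂ = 0.78 − 0.04·(-6.44) = 1.0376
x₃ = 1.0376 − 0.04·(-5.9248) = 1.274592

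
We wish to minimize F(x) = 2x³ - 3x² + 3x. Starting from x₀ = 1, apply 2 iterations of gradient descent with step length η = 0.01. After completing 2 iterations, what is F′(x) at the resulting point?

F′(x) = 6x² - 6x + 3
x₁ = 1 − 0.01·3 = 0.97
x₂ = 0.97 − 0.01·2.8254 = 0.941746
F′(x) at (0.941746) = 2.670837171096

2.670837171096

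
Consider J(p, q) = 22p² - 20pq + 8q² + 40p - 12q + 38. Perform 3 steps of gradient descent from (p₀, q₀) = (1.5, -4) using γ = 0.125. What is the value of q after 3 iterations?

353.625

∇J = (44p - 20q + 40, -20p + 16q - 12)
Step 1: at (1.5, -4), ∇J = (186, -106) → (1.5, -4) − 0.125·(186, -106) = (-21.75, 9.25)
Step 2: at (-21.75, 9.25), ∇J = (-1102, 571) → (-21.75, 9.25) − 0.125·(-1102, 571) = (116, -62.125)
Step 3: at (116, -62.125), ∇J = (6386.5, -3326) → (116, -62.125) − 0.125·(6386.5, -3326) = (-682.3125, 353.625)
q = 353.625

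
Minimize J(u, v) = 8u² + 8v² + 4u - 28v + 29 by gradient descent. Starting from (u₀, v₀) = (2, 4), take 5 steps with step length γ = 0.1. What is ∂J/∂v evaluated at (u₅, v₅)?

-2.79936

∇J = (16u + 4, 16v - 28)
(u₁, v₁) = (2, 4) − 0.1·(36, 36) = (-1.6, 0.4)
(u₂, v₂) = (-1.6, 0.4) − 0.1·(-21.6, -21.6) = (0.56, 2.56)
(u₃, v₃) = (0.56, 2.56) − 0.1·(12.96, 12.96) = (-0.736, 1.264)
(u₄, v₄) = (-0.736, 1.264) − 0.1·(-7.776, -7.776) = (0.0416, 2.0416)
(u₅, v₅) = (0.0416, 2.0416) − 0.1·(4.6656, 4.6656) = (-0.42496, 1.57504)
∂J/∂v at (-0.42496, 1.57504) = -2.79936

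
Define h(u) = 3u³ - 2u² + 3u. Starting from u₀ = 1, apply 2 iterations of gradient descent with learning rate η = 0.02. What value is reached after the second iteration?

h′(u) = 9u² - 4u + 3
u₁ = 1 − 0.02·8 = 0.84
u₂ = 0.84 − 0.02·5.9904 = 0.720192

0.720192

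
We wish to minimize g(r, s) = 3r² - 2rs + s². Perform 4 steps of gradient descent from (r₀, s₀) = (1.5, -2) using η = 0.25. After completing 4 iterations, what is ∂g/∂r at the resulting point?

3.25

∇g = (6r - 2s, -2r + 2s)
Step 1: at (1.5, -2), ∇g = (13, -7) → (1.5, -2) − 0.25·(13, -7) = (-1.75, -0.25)
Step 2: at (-1.75, -0.25), ∇g = (-10, 3) → (-1.75, -0.25) − 0.25·(-10, 3) = (0.75, -1)
Step 3: at (0.75, -1), ∇g = (6.5, -3.5) → (0.75, -1) − 0.25·(6.5, -3.5) = (-0.875, -0.125)
Step 4: at (-0.875, -0.125), ∇g = (-5, 1.5) → (-0.875, -0.125) − 0.25·(-5, 1.5) = (0.375, -0.5)
∂g/∂r at (0.375, -0.5) = 3.25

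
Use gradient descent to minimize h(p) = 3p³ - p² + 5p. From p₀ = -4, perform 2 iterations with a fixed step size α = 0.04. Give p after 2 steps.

h′(p) = 9p² - 2p + 5
Step 1: h′(-4) = 157; p₁ = -4 − 0.04·157 = -10.28
Step 2: h′(-10.28) = 976.6656; p₂ = -10.28 − 0.04·976.6656 = -49.346624

-49.346624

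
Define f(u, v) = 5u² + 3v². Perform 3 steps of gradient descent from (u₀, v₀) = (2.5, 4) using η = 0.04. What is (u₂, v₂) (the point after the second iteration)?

∇f = (10u, 6v)
Step 1: at (2.5, 4), ∇f = (25, 24) → (2.5, 4) − 0.04·(25, 24) = (1.5, 3.04)
Step 2: at (1.5, 3.04), ∇f = (15, 18.24) → (1.5, 3.04) − 0.04·(15, 18.24) = (0.9, 2.3104)

(0.9, 2.3104)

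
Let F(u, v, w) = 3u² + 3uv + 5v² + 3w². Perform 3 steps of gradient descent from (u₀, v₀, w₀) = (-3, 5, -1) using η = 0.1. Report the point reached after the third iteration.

∇F = (6u + 3v, 3u + 10v, 6w)
Step 1: at (-3, 5, -1), ∇F = (-3, 41, -6) → (-3, 5, -1) − 0.1·(-3, 41, -6) = (-2.7, 0.9, -0.4)
Step 2: at (-2.7, 0.9, -0.4), ∇F = (-13.5, 0.9, -2.4) → (-2.7, 0.9, -0.4) − 0.1·(-13.5, 0.9, -2.4) = (-1.35, 0.81, -0.16)
Step 3: at (-1.35, 0.81, -0.16), ∇F = (-5.67, 4.05, -0.96) → (-1.35, 0.81, -0.16) − 0.1·(-5.67, 4.05, -0.96) = (-0.783, 0.405, -0.064)

(-0.783, 0.405, -0.064)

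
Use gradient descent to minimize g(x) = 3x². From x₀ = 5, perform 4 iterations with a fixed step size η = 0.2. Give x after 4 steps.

0.008

g′(x) = 6x
Step 1: g′(5) = 30; x₁ = 5 − 0.2·30 = -1
Step 2: g′(-1) = -6; x₂ = -1 − 0.2·(-6) = 0.2
Step 3: g′(0.2) = 1.2; x₃ = 0.2 − 0.2·1.2 = -0.04
Step 4: g′(-0.04) = -0.24; x₄ = -0.04 − 0.2·(-0.24) = 0.008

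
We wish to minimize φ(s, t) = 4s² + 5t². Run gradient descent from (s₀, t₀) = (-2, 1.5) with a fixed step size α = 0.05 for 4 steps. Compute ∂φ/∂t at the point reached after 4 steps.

∇φ = (8s, 10t)
(s₁, t₁) = (-2, 1.5) − 0.05·(-16, 15) = (-1.2, 0.75)
(s₂, t₂) = (-1.2, 0.75) − 0.05·(-9.6, 7.5) = (-0.72, 0.375)
(s₃, t₃) = (-0.72, 0.375) − 0.05·(-5.76, 3.75) = (-0.432, 0.1875)
(s₄, t₄) = (-0.432, 0.1875) − 0.05·(-3.456, 1.875) = (-0.2592, 0.09375)
∂φ/∂t at (-0.2592, 0.09375) = 0.9375

0.9375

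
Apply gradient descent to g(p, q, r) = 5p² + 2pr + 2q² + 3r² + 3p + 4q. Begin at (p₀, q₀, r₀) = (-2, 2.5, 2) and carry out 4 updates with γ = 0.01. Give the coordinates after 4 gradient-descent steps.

∇g = (10p + 2r + 3, 4q + 4, 2p + 6r)
Step 1: at (-2, 2.5, 2), ∇g = (-13, 14, 8) → (-2, 2.5, 2) − 0.01·(-13, 14, 8) = (-1.87, 2.36, 1.92)
Step 2: at (-1.87, 2.36, 1.92), ∇g = (-11.86, 13.44, 7.78) → (-1.87, 2.36, 1.92) − 0.01·(-11.86, 13.44, 7.78) = (-1.7514, 2.2256, 1.8422)
Step 3: at (-1.7514, 2.2256, 1.8422), ∇g = (-10.8296, 12.9024, 7.5504) → (-1.7514, 2.2256, 1.8422) − 0.01·(-10.8296, 12.9024, 7.5504) = (-1.643104, 2.096576, 1.766696)
Step 4: at (-1.643104, 2.096576, 1.766696), ∇g = (-9.897648, 12.386304, 7.313968) → (-1.643104, 2.096576, 1.766696) − 0.01·(-9.897648, 12.386304, 7.313968) = (-1.54412752, 1.97271296, 1.69355632)

(-1.54412752, 1.97271296, 1.69355632)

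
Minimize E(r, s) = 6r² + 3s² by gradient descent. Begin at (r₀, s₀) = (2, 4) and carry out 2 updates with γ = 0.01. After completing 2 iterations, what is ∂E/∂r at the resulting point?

18.5856

∇E = (12r, 6s)
(r₁, s₁) = (2, 4) − 0.01·(24, 24) = (1.76, 3.76)
(r₂, s₂) = (1.76, 3.76) − 0.01·(21.12, 22.56) = (1.5488, 3.5344)
∂E/∂r at (1.5488, 3.5344) = 18.5856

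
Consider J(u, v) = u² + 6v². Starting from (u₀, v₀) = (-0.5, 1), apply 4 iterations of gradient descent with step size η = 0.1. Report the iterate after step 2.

∇J = (2u, 12v)
Step 1: at (-0.5, 1), ∇J = (-1, 12) → (-0.5, 1) − 0.1·(-1, 12) = (-0.4, -0.2)
Step 2: at (-0.4, -0.2), ∇J = (-0.8, -2.4) → (-0.4, -0.2) − 0.1·(-0.8, -2.4) = (-0.32, 0.04)

(-0.32, 0.04)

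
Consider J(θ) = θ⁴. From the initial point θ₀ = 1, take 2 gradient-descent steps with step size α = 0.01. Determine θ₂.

J′(θ) = 4θ³
θ₁ = 1 − 0.01·4 = 0.96
θ₂ = 0.96 − 0.01·3.538944 = 0.92461056

0.92461056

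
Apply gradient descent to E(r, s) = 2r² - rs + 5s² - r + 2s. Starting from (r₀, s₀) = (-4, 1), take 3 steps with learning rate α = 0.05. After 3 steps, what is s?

∇E = (4r - s - 1, -r + 10s + 2)
Step 1: at (-4, 1), ∇E = (-18, 16) → (-4, 1) − 0.05·(-18, 16) = (-3.1, 0.2)
Step 2: at (-3.1, 0.2), ∇E = (-13.6, 7.1) → (-3.1, 0.2) − 0.05·(-13.6, 7.1) = (-2.42, -0.155)
Step 3: at (-2.42, -0.155), ∇E = (-10.525, 2.87) → (-2.42, -0.155) − 0.05·(-10.525, 2.87) = (-1.89375, -0.2985)
s = -0.2985

-0.2985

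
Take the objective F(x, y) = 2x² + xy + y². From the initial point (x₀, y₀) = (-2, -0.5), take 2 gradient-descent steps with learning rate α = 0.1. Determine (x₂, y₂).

(-0.67, -0.045)

∇F = (4x + y, x + 2y)
(x₁, y₁) = (-2, -0.5) − 0.1·(-8.5, -3) = (-1.15, -0.2)
(x₂, y₂) = (-1.15, -0.2) − 0.1·(-4.8, -1.55) = (-0.67, -0.045)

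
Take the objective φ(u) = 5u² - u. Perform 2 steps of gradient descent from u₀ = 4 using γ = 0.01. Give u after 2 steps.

φ′(u) = 10u - 1
Step 1: φ′(4) = 39; u₁ = 4 − 0.01·39 = 3.61
Step 2: φ′(3.61) = 35.1; u₂ = 3.61 − 0.01·35.1 = 3.259

3.259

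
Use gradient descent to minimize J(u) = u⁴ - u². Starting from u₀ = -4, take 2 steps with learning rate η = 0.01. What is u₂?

J′(u) = 4u³ - 2u
u₁ = -4 − 0.01·(-248) = -1.52
u₂ = -1.52 − 0.01·(-11.007232) = -1.40992768

-1.40992768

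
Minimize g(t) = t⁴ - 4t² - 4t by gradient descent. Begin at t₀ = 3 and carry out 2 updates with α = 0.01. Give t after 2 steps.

1.99008

g′(t) = 4t³ - 8t - 4
Step 1: g′(3) = 80; t₁ = 3 − 0.01·80 = 2.2
Step 2: g′(2.2) = 20.992; t₂ = 2.2 − 0.01·20.992 = 1.99008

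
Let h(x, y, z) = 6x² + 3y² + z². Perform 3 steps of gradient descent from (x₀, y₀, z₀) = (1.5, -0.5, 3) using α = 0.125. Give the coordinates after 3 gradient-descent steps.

(-0.1875, -0.0078125, 1.265625)

∇h = (12x, 6y, 2z)
(x₁, y₁, z₁) = (1.5, -0.5, 3) − 0.125·(18, -3, 6) = (-0.75, -0.125, 2.25)
(x₂, y₂, z₂) = (-0.75, -0.125, 2.25) − 0.125·(-9, -0.75, 4.5) = (0.375, -0.03125, 1.6875)
(x₃, y₃, z₃) = (0.375, -0.03125, 1.6875) − 0.125·(4.5, -0.1875, 3.375) = (-0.1875, -0.0078125, 1.265625)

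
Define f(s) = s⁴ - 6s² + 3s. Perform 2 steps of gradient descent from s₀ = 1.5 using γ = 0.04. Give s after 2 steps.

1.58137344

f′(s) = 4s³ - 12s + 3
Step 1: f′(1.5) = -1.5; s₁ = 1.5 − 0.04·(-1.5) = 1.56
Step 2: f′(1.56) = -0.534336; s₂ = 1.56 − 0.04·(-0.534336) = 1.58137344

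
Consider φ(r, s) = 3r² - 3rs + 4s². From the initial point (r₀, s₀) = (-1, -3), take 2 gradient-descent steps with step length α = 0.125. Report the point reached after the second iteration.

∇φ = (6r - 3s, -3r + 8s)
(r₁, s₁) = (-1, -3) − 0.125·(3, -21) = (-1.375, -0.375)
(r₂, s₂) = (-1.375, -0.375) − 0.125·(-7.125, 1.125) = (-0.484375, -0.515625)

(-0.484375, -0.515625)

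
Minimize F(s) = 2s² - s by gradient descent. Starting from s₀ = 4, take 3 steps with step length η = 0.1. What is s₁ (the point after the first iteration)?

F′(s) = 4s - 1
s₁ = 4 − 0.1·15 = 2.5

2.5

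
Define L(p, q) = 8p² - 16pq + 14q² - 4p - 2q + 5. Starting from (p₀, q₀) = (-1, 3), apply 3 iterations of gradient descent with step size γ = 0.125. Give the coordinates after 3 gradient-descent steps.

(102.75, -146.6875)

∇L = (16p - 16q - 4, -16p + 28q - 2)
Step 1: at (-1, 3), ∇L = (-68, 98) → (-1, 3) − 0.125·(-68, 98) = (7.5, -9.25)
Step 2: at (7.5, -9.25), ∇L = (264, -381) → (7.5, -9.25) − 0.125·(264, -381) = (-25.5, 38.375)
Step 3: at (-25.5, 38.375), ∇L = (-1026, 1480.5) → (-25.5, 38.375) − 0.125·(-1026, 1480.5) = (102.75, -146.6875)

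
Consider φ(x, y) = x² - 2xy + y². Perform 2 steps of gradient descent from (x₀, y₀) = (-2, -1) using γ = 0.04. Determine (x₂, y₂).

(-1.8528, -1.1472)

∇φ = (2x - 2y, -2x + 2y)
(x₁, y₁) = (-2, -1) − 0.04·(-2, 2) = (-1.92, -1.08)
(x₂, y₂) = (-1.92, -1.08) − 0.04·(-1.68, 1.68) = (-1.8528, -1.1472)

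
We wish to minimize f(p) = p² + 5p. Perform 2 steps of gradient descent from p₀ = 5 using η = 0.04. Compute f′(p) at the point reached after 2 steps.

12.696

f′(p) = 2p + 5
p₁ = 5 − 0.04·15 = 4.4
p₂ = 4.4 − 0.04·13.8 = 3.848
f′(p) at (3.848) = 12.696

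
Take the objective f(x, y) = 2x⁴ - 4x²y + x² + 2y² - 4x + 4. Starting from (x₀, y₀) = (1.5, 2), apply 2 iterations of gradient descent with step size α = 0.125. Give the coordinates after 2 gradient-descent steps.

∇f = (8x³ - 8xy + 2x - 4, -4x² + 4y)
(x₁, y₁) = (1.5, 2) − 0.125·(2, -1) = (1.25, 2.125)
(x₂, y₂) = (1.25, 2.125) − 0.125·(-7.125, 2.25) = (2.140625, 1.84375)

(2.140625, 1.84375)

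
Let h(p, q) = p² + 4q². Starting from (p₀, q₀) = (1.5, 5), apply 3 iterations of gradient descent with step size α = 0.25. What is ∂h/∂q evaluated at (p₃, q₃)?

∇h = (2p, 8q)
(p₁, q₁) = (1.5, 5) − 0.25·(3, 40) = (0.75, -5)
(p₂, q₂) = (0.75, -5) − 0.25·(1.5, -40) = (0.375, 5)
(p₃, q₃) = (0.375, 5) − 0.25·(0.75, 40) = (0.1875, -5)
∂h/∂q at (0.1875, -5) = -40

-40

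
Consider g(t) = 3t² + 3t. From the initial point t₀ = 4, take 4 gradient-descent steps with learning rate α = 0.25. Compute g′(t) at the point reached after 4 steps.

1.6875

g′(t) = 6t + 3
Step 1: g′(4) = 27; t₁ = 4 − 0.25·27 = -2.75
Step 2: g′(-2.75) = -13.5; t₂ = -2.75 − 0.25·(-13.5) = 0.625
Step 3: g′(0.625) = 6.75; t₃ = 0.625 − 0.25·6.75 = -1.0625
Step 4: g′(-1.0625) = -3.375; t₄ = -1.0625 − 0.25·(-3.375) = -0.21875
g′(t) at (-0.21875) = 1.6875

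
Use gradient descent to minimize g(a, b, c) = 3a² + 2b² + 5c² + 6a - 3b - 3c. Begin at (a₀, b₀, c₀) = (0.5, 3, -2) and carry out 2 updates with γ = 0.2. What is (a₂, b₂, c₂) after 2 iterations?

∇g = (6a + 6, 4b - 3, 10c - 3)
Step 1: at (0.5, 3, -2), ∇g = (9, 9, -23) → (0.5, 3, -2) − 0.2·(9, 9, -23) = (-1.3, 1.2, 2.6)
Step 2: at (-1.3, 1.2, 2.6), ∇g = (-1.8, 1.8, 23) → (-1.3, 1.2, 2.6) − 0.2·(-1.8, 1.8, 23) = (-0.94, 0.84, -2)

(-0.94, 0.84, -2)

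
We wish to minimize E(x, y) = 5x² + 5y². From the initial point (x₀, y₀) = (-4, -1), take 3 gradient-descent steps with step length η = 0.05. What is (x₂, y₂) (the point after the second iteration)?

(-1, -0.25)

∇E = (10x, 10y)
Step 1: at (-4, -1), ∇E = (-40, -10) → (-4, -1) − 0.05·(-40, -10) = (-2, -0.5)
Step 2: at (-2, -0.5), ∇E = (-20, -5) → (-2, -0.5) − 0.05·(-20, -5) = (-1, -0.25)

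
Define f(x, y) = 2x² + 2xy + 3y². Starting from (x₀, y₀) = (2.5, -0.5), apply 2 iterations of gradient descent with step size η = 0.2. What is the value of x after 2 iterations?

∇f = (4x + 2y, 2x + 6y)
Step 1: at (2.5, -0.5), ∇f = (9, 2) → (2.5, -0.5) − 0.2·(9, 2) = (0.7, -0.9)
Step 2: at (0.7, -0.9), ∇f = (1, -4) → (0.7, -0.9) − 0.2·(1, -4) = (0.5, -0.1)
x = 0.5

0.5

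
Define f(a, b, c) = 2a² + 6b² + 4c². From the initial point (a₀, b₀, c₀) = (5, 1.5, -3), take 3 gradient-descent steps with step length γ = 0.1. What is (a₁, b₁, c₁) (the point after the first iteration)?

∇f = (4a, 12b, 8c)
Step 1: at (5, 1.5, -3), ∇f = (20, 18, -24) → (5, 1.5, -3) − 0.1·(20, 18, -24) = (3, -0.3, -0.6)

(3, -0.3, -0.6)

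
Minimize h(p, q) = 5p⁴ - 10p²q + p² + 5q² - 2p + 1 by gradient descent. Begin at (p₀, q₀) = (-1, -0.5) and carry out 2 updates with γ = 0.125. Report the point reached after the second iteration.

(-71.9609375, 12.859375)

∇h = (20p³ - 20pq + 2p - 2, -10p² + 10q)
Step 1: at (-1, -0.5), ∇h = (-34, -15) → (-1, -0.5) − 0.125·(-34, -15) = (3.25, 1.375)
Step 2: at (3.25, 1.375), ∇h = (601.6875, -91.875) → (3.25, 1.375) − 0.125·(601.6875, -91.875) = (-71.9609375, 12.859375)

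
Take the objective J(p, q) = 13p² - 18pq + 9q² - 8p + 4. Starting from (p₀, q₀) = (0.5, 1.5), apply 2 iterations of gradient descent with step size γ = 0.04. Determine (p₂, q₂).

∇J = (26p - 18q - 8, -18p + 18q)
(p₁, q₁) = (0.5, 1.5) − 0.04·(-22, 18) = (1.38, 0.78)
(p₂, q₂) = (1.38, 0.78) − 0.04·(13.84, -10.8) = (0.8264, 1.212)

(0.8264, 1.212)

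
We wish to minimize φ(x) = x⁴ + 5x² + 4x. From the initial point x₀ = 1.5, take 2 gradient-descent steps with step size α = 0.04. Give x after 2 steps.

-0.04128

φ′(x) = 4x³ + 10x + 4
x₁ = 1.5 − 0.04·32.5 = 0.2
x₂ = 0.2 − 0.04·6.032 = -0.04128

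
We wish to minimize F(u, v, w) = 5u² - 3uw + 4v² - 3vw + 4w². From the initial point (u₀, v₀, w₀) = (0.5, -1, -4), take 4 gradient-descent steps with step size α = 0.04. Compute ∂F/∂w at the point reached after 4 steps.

-5.94992768

∇F = (10u - 3w, 8v - 3w, -3u - 3v + 8w)
(u₁, v₁, w₁) = (0.5, -1, -4) − 0.04·(17, 4, -30.5) = (-0.18, -1.16, -2.78)
(u₂, v₂, w₂) = (-0.18, -1.16, -2.78) − 0.04·(6.54, -0.94, -18.22) = (-0.4416, -1.1224, -2.0512)
(u₃, v₃, w₃) = (-0.4416, -1.1224, -2.0512) − 0.04·(1.7376, -2.8256, -11.7176) = (-0.511104, -1.009376, -1.582496)
(u₄, v₄, w₄) = (-0.511104, -1.009376, -1.582496) − 0.04·(-0.363552, -3.32752, -8.098528) = (-0.49656192, -0.8762752, -1.25855488)
∂F/∂w at (-0.49656192, -0.8762752, -1.25855488) = -5.94992768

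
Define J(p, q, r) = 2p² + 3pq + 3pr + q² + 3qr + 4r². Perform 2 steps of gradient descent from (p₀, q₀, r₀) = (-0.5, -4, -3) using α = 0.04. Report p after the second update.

0.924

∇J = (4p + 3q + 3r, 3p + 2q + 3r, 3p + 3q + 8r)
(p₁, q₁, r₁) = (-0.5, -4, -3) − 0.04·(-23, -18.5, -37.5) = (0.42, -3.26, -1.5)
(p₂, q₂, r₂) = (0.42, -3.26, -1.5) − 0.04·(-12.6, -9.76, -20.52) = (0.924, -2.8696, -0.6792)
p = 0.924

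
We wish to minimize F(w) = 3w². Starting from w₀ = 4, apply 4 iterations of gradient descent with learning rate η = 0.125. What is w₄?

F′(w) = 6w
w₁ = 4 − 0.125·24 = 1
w₂ = 1 − 0.125·6 = 0.25
w₃ = 0.25 − 0.125·1.5 = 0.0625
w₄ = 0.0625 − 0.125·0.375 = 0.015625

0.015625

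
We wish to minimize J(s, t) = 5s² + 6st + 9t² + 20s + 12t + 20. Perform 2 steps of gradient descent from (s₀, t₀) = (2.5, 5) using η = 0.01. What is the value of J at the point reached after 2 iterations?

180.98879616

∇J = (10s + 6t + 20, 6s + 18t + 12)
Step 1: at (2.5, 5), ∇J = (75, 117) → (2.5, 5) − 0.01·(75, 117) = (1.75, 3.83)
Step 2: at (1.75, 3.83), ∇J = (60.48, 91.44) → (1.75, 3.83) − 0.01·(60.48, 91.44) = (1.1452, 2.9156)
J(1.1452, 2.9156) = 180.98879616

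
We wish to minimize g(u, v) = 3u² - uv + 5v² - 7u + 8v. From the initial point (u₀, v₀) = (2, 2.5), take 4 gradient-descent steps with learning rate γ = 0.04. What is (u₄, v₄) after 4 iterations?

(1.53558528, -0.21913344)

∇g = (6u - v - 7, -u + 10v + 8)
Step 1: at (2, 2.5), ∇g = (2.5, 31) → (2, 2.5) − 0.04·(2.5, 31) = (1.9, 1.26)
Step 2: at (1.9, 1.26), ∇g = (3.14, 18.7) → (1.9, 1.26) − 0.04·(3.14, 18.7) = (1.7744, 0.512)
Step 3: at (1.7744, 0.512), ∇g = (3.1344, 11.3456) → (1.7744, 0.512) − 0.04·(3.1344, 11.3456) = (1.649024, 0.058176)
Step 4: at (1.649024, 0.058176), ∇g = (2.835968, 6.932736) → (1.649024, 0.058176) − 0.04·(2.835968, 6.932736) = (1.53558528, -0.21913344)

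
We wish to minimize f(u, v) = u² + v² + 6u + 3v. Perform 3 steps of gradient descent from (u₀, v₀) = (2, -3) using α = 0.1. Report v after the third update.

∇f = (2u + 6, 2v + 3)
Step 1: at (2, -3), ∇f = (10, -3) → (2, -3) − 0.1·(10, -3) = (1, -2.7)
Step 2: at (1, -2.7), ∇f = (8, -2.4) → (1, -2.7) − 0.1·(8, -2.4) = (0.2, -2.46)
Step 3: at (0.2, -2.46), ∇f = (6.4, -1.92) → (0.2, -2.46) − 0.1·(6.4, -1.92) = (-0.44, -2.268)
v = -2.268

-2.268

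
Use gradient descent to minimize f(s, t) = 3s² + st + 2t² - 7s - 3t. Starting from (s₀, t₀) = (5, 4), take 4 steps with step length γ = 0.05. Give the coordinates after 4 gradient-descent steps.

(1.7583125, 1.61876875)

∇f = (6s + t - 7, s + 4t - 3)
Step 1: at (5, 4), ∇f = (27, 18) → (5, 4) − 0.05·(27, 18) = (3.65, 3.1)
Step 2: at (3.65, 3.1), ∇f = (18, 13.05) → (3.65, 3.1) − 0.05·(18, 13.05) = (2.75, 2.4475)
Step 3: at (2.75, 2.4475), ∇f = (11.9475, 9.54) → (2.75, 2.4475) − 0.05·(11.9475, 9.54) = (2.152625, 1.9705)
Step 4: at (2.152625, 1.9705), ∇f = (7.88625, 7.034625) → (2.152625, 1.9705) − 0.05·(7.88625, 7.034625) = (1.7583125, 1.61876875)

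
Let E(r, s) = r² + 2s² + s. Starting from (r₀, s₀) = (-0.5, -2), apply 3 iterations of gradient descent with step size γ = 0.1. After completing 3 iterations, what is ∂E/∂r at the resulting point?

-0.512

∇E = (2r, 4s + 1)
(r₁, s₁) = (-0.5, -2) − 0.1·(-1, -7) = (-0.4, -1.3)
(r₂, s₂) = (-0.4, -1.3) − 0.1·(-0.8, -4.2) = (-0.32, -0.88)
(r₃, s₃) = (-0.32, -0.88) − 0.1·(-0.64, -2.52) = (-0.256, -0.628)
∂E/∂r at (-0.256, -0.628) = -0.512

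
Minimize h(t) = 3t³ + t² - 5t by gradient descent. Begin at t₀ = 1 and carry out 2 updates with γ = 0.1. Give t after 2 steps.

0.676

h′(t) = 9t² + 2t - 5
Step 1: h′(1) = 6; t₁ = 1 − 0.1·6 = 0.4
Step 2: h′(0.4) = -2.76; t₂ = 0.4 − 0.1·(-2.76) = 0.676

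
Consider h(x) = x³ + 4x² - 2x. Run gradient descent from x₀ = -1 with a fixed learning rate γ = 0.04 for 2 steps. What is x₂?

-0.471808

h′(x) = 3x² + 8x - 2
x₁ = -1 − 0.04·(-7) = -0.72
x₂ = -0.72 − 0.04·(-6.2048) = -0.471808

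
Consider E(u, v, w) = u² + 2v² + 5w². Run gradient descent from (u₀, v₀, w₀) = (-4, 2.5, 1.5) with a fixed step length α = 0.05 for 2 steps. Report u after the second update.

∇E = (2u, 4v, 10w)
(u₁, v₁, w₁) = (-4, 2.5, 1.5) − 0.05·(-8, 10, 15) = (-3.6, 2, 0.75)
(u₂, v₂, w₂) = (-3.6, 2, 0.75) − 0.05·(-7.2, 8, 7.5) = (-3.24, 1.6, 0.375)
u = -3.24

-3.24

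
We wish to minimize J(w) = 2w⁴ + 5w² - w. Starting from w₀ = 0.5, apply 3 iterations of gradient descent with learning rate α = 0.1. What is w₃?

J′(w) = 8w³ + 10w - 1
w₁ = 0.5 − 0.1·5 = 0
w₂ = 0 − 0.1·(-1) = 0.1
w₃ = 0.1 − 0.1·0.008 = 0.0992

0.0992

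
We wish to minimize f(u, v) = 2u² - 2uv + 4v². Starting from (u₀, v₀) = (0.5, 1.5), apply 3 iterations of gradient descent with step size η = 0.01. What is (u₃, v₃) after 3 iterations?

(0.522484, 1.196228)

∇f = (4u - 2v, -2u + 8v)
Step 1: at (0.5, 1.5), ∇f = (-1, 11) → (0.5, 1.5) − 0.01·(-1, 11) = (0.51, 1.39)
Step 2: at (0.51, 1.39), ∇f = (-0.74, 10.1) → (0.51, 1.39) − 0.01·(-0.74, 10.1) = (0.5174, 1.289)
Step 3: at (0.5174, 1.289), ∇f = (-0.5084, 9.2772) → (0.5174, 1.289) − 0.01·(-0.5084, 9.2772) = (0.522484, 1.196228)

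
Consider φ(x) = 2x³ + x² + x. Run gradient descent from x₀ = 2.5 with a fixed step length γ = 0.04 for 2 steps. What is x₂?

0.520576

φ′(x) = 6x² + 2x + 1
Step 1: φ′(2.5) = 43.5; x₁ = 2.5 − 0.04·43.5 = 0.76
Step 2: φ′(0.76) = 5.9856; x₂ = 0.76 − 0.04·5.9856 = 0.520576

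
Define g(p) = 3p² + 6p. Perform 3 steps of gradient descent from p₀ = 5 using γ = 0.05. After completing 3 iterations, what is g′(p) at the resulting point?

g′(p) = 6p + 6
Step 1: g′(5) = 36; p₁ = 5 − 0.05·36 = 3.2
Step 2: g′(3.2) = 25.2; p₂ = 3.2 − 0.05·25.2 = 1.94
Step 3: g′(1.94) = 17.64; p₃ = 1.94 − 0.05·17.64 = 1.058
g′(p) at (1.058) = 12.348

12.348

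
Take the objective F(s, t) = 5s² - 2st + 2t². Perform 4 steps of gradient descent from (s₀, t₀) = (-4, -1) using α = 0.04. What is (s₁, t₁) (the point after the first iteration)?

(-2.48, -1.16)

∇F = (10s - 2t, -2s + 4t)
Step 1: at (-4, -1), ∇F = (-38, 4) → (-4, -1) − 0.04·(-38, 4) = (-2.48, -1.16)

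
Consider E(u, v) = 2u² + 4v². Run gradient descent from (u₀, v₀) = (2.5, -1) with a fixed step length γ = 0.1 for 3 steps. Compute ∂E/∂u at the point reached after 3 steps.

∇E = (4u, 8v)
Step 1: at (2.5, -1), ∇E = (10, -8) → (2.5, -1) − 0.1·(10, -8) = (1.5, -0.2)
Step 2: at (1.5, -0.2), ∇E = (6, -1.6) → (1.5, -0.2) − 0.1·(6, -1.6) = (0.9, -0.04)
Step 3: at (0.9, -0.04), ∇E = (3.6, -0.32) → (0.9, -0.04) − 0.1·(3.6, -0.32) = (0.54, -0.008)
∂E/∂u at (0.54, -0.008) = 2.16

2.16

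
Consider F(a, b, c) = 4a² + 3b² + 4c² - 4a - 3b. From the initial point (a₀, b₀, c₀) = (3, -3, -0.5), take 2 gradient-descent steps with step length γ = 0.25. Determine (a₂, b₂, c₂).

(3, -0.375, -0.5)

∇F = (8a - 4, 6b - 3, 8c)
Step 1: at (3, -3, -0.5), ∇F = (20, -21, -4) → (3, -3, -0.5) − 0.25·(20, -21, -4) = (-2, 2.25, 0.5)
Step 2: at (-2, 2.25, 0.5), ∇F = (-20, 10.5, 4) → (-2, 2.25, 0.5) − 0.25·(-20, 10.5, 4) = (3, -0.375, -0.5)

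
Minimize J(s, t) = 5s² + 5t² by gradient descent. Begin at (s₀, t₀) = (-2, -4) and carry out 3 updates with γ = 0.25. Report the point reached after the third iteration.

∇J = (10s, 10t)
(s₁, t₁) = (-2, -4) − 0.25·(-20, -40) = (3, 6)
(s₂, t₂) = (3, 6) − 0.25·(30, 60) = (-4.5, -9)
(s₃, t₃) = (-4.5, -9) − 0.25·(-45, -90) = (6.75, 13.5)

(6.75, 13.5)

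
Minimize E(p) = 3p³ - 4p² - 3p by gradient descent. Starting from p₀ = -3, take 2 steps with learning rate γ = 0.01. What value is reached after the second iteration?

-5.766036

E′(p) = 9p² - 8p - 3
p₁ = -3 − 0.01·102 = -4.02
p₂ = -4.02 − 0.01·174.6036 = -5.766036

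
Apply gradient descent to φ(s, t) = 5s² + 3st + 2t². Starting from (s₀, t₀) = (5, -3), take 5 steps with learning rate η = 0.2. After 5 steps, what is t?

-4.1088

∇φ = (10s + 3t, 3s + 4t)
Step 1: at (5, -3), ∇φ = (41, 3) → (5, -3) − 0.2·(41, 3) = (-3.2, -3.6)
Step 2: at (-3.2, -3.6), ∇φ = (-42.8, -24) → (-3.2, -3.6) − 0.2·(-42.8, -24) = (5.36, 1.2)
Step 3: at (5.36, 1.2), ∇φ = (57.2, 20.88) → (5.36, 1.2) − 0.2·(57.2, 20.88) = (-6.08, -2.976)
Step 4: at (-6.08, -2.976), ∇φ = (-69.728, -30.144) → (-6.08, -2.976) − 0.2·(-69.728, -30.144) = (7.8656, 3.0528)
Step 5: at (7.8656, 3.0528), ∇φ = (87.8144, 35.808) → (7.8656, 3.0528) − 0.2·(87.8144, 35.808) = (-9.69728, -4.1088)
t = -4.1088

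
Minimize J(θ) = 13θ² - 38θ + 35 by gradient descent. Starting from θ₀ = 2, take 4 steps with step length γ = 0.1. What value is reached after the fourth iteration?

4.9904

J′(θ) = 26θ - 38
θ₁ = 2 − 0.1·14 = 0.6
θ₂ = 0.6 − 0.1·(-22.4) = 2.84
θ₃ = 2.84 − 0.1·35.84 = -0.744
θ₄ = -0.744 − 0.1·(-57.344) = 4.9904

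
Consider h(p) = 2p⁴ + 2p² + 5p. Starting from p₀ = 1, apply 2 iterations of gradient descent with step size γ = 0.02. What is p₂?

0.46120064

h′(p) = 8p³ + 4p + 5
Step 1: h′(1) = 17; p₁ = 1 − 0.02·17 = 0.66
Step 2: h′(0.66) = 9.939968; p₂ = 0.66 − 0.02·9.939968 = 0.46120064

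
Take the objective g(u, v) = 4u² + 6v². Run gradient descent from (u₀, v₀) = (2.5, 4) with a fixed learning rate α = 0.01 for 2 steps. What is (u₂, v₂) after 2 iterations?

(2.116, 3.0976)

∇g = (8u, 12v)
(u₁, v₁) = (2.5, 4) − 0.01·(20, 48) = (2.3, 3.52)
(u₂, v₂) = (2.3, 3.52) − 0.01·(18.4, 42.24) = (2.116, 3.0976)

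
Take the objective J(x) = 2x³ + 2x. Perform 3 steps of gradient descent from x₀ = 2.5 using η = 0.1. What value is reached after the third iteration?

-8.19759935

J′(x) = 6x² + 2
Step 1: J′(2.5) = 39.5; x₁ = 2.5 − 0.1·39.5 = -1.45
Step 2: J′(-1.45) = 14.615; x₂ = -1.45 − 0.1·14.615 = -2.9115
Step 3: J′(-2.9115) = 52.8609935; x₃ = -2.9115 − 0.1·52.8609935 = -8.19759935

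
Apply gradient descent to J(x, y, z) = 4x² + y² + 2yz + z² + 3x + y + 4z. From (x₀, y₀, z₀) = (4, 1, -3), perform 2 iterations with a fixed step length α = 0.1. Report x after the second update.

-0.2

∇J = (8x + 3, 2y + 2z + 1, 2y + 2z + 4)
(x₁, y₁, z₁) = (4, 1, -3) − 0.1·(35, -3, 0) = (0.5, 1.3, -3)
(x₂, y₂, z₂) = (0.5, 1.3, -3) − 0.1·(7, -2.4, 0.6) = (-0.2, 1.54, -3.06)
x = -0.2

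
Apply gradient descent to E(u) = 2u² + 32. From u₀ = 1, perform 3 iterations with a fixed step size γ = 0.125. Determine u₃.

E′(u) = 4u
Step 1: E′(1) = 4; u₁ = 1 − 0.125·4 = 0.5
Step 2: E′(0.5) = 2; u₂ = 0.5 − 0.125·2 = 0.25
Step 3: E′(0.25) = 1; u₃ = 0.25 − 0.125·1 = 0.125

0.125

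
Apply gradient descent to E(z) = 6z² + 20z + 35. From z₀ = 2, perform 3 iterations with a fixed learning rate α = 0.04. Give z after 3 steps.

-1.151104

E′(z) = 12z + 20
z₁ = 2 − 0.04·44 = 0.24
z₂ = 0.24 − 0.04·22.88 = -0.6752
z₃ = -0.6752 − 0.04·11.8976 = -1.151104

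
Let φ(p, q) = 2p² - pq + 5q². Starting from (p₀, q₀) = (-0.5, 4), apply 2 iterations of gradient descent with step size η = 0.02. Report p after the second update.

∇φ = (4p - q, -p + 10q)
(p₁, q₁) = (-0.5, 4) − 0.02·(-6, 40.5) = (-0.38, 3.19)
(p₂, q₂) = (-0.38, 3.19) − 0.02·(-4.71, 32.28) = (-0.2858, 2.5444)
p = -0.2858

-0.2858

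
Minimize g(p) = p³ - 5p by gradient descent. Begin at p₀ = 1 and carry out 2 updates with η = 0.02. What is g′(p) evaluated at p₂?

g′(p) = 3p² - 5
p₁ = 1 − 0.02·(-2) = 1.04
p₂ = 1.04 − 0.02·(-1.7552) = 1.075104
g′(p) at (1.075104) = -1.532454167552

-1.532454167552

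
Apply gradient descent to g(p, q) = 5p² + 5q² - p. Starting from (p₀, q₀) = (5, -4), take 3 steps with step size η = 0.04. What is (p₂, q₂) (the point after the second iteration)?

∇g = (10p - 1, 10q)
(p₁, q₁) = (5, -4) − 0.04·(49, -40) = (3.04, -2.4)
(p₂, q₂) = (3.04, -2.4) − 0.04·(29.4, -24) = (1.864, -1.44)

(1.864, -1.44)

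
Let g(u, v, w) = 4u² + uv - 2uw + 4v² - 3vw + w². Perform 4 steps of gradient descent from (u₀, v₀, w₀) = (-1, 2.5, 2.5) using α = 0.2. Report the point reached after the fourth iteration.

(0.5216, 0.9208, 1.7272)

∇g = (8u + v - 2w, u + 8v - 3w, -2u - 3v + 2w)
Step 1: at (-1, 2.5, 2.5), ∇g = (-10.5, 11.5, -0.5) → (-1, 2.5, 2.5) − 0.2·(-10.5, 11.5, -0.5) = (1.1, 0.2, 2.6)
Step 2: at (1.1, 0.2, 2.6), ∇g = (3.8, -5.1, 2.4) → (1.1, 0.2, 2.6) − 0.2·(3.8, -5.1, 2.4) = (0.34, 1.22, 2.12)
Step 3: at (0.34, 1.22, 2.12), ∇g = (-0.3, 3.74, -0.1) → (0.34, 1.22, 2.12) − 0.2·(-0.3, 3.74, -0.1) = (0.4, 0.472, 2.14)
Step 4: at (0.4, 0.472, 2.14), ∇g = (-0.608, -2.244, 2.064) → (0.4, 0.472, 2.14) − 0.2·(-0.608, -2.244, 2.064) = (0.5216, 0.9208, 1.7272)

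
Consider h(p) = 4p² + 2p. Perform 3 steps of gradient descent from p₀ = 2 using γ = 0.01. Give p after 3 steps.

h′(p) = 8p + 2
p₁ = 2 − 0.01·18 = 1.82
p₂ = 1.82 − 0.01·16.56 = 1.6544
p₃ = 1.6544 − 0.01·15.2352 = 1.502048

1.502048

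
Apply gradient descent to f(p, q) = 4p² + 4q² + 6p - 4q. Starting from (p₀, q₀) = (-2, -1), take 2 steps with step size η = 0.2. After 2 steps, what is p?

-1.2

∇f = (8p + 6, 8q - 4)
(p₁, q₁) = (-2, -1) − 0.2·(-10, -12) = (0, 1.4)
(p₂, q₂) = (0, 1.4) − 0.2·(6, 7.2) = (-1.2, -0.04)
p = -1.2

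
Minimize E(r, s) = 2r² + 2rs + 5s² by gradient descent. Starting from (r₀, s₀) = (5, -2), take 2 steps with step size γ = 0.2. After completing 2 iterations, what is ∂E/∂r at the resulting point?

0

∇E = (4r + 2s, 2r + 10s)
Step 1: at (5, -2), ∇E = (16, -10) → (5, -2) − 0.2·(16, -10) = (1.8, 0)
Step 2: at (1.8, 0), ∇E = (7.2, 3.6) → (1.8, 0) − 0.2·(7.2, 3.6) = (0.36, -0.72)
∂E/∂r at (0.36, -0.72) = 0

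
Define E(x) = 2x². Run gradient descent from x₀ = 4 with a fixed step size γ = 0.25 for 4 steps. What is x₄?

E′(x) = 4x
x₁ = 4 − 0.25·16 = 0
x₂ = 0 − 0.25·0 = 0
x₃ = 0 − 0.25·0 = 0
x₄ = 0 − 0.25·0 = 0

0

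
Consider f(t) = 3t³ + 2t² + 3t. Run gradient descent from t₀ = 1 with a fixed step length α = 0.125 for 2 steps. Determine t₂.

f′(t) = 9t² + 4t + 3
Step 1: f′(1) = 16; t₁ = 1 − 0.125·16 = -1
Step 2: f′(-1) = 8; t₂ = -1 − 0.125·8 = -2

-2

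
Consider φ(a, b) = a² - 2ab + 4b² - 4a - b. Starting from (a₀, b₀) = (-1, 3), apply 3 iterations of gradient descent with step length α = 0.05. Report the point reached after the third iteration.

(0.3195, 0.6875)

∇φ = (2a - 2b - 4, -2a + 8b - 1)
(a₁, b₁) = (-1, 3) − 0.05·(-12, 25) = (-0.4, 1.75)
(a₂, b₂) = (-0.4, 1.75) − 0.05·(-8.3, 13.8) = (0.015, 1.06)
(a₃, b₃) = (0.015, 1.06) − 0.05·(-6.09, 7.45) = (0.3195, 0.6875)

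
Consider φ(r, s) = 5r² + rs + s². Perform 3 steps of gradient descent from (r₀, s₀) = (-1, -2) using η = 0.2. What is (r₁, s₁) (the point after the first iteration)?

(1.4, -1)

∇φ = (10r + s, r + 2s)
(r₁, s₁) = (-1, -2) − 0.2·(-12, -5) = (1.4, -1)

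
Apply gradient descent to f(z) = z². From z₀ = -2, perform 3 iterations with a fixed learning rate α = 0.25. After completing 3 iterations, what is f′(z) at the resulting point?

f′(z) = 2z
Step 1: f′(-2) = -4; z₁ = -2 − 0.25·(-4) = -1
Step 2: f′(-1) = -2; z₂ = -1 − 0.25·(-2) = -0.5
Step 3: f′(-0.5) = -1; z₃ = -0.5 − 0.25·(-1) = -0.25
f′(z) at (-0.25) = -0.5

-0.5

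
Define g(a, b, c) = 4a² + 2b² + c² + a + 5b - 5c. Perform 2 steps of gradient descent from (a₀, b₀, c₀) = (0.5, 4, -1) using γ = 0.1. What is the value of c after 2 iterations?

0.26

∇g = (8a + 1, 4b + 5, 2c - 5)
(a₁, b₁, c₁) = (0.5, 4, -1) − 0.1·(5, 21, -7) = (0, 1.9, -0.3)
(a₂, b₂, c₂) = (0, 1.9, -0.3) − 0.1·(1, 12.6, -5.6) = (-0.1, 0.64, 0.26)
c = 0.26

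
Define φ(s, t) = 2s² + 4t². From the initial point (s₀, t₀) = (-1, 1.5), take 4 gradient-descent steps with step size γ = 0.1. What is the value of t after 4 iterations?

∇φ = (4s, 8t)
Step 1: at (-1, 1.5), ∇φ = (-4, 12) → (-1, 1.5) − 0.1·(-4, 12) = (-0.6, 0.3)
Step 2: at (-0.6, 0.3), ∇φ = (-2.4, 2.4) → (-0.6, 0.3) − 0.1·(-2.4, 2.4) = (-0.36, 0.06)
Step 3: at (-0.36, 0.06), ∇φ = (-1.44, 0.48) → (-0.36, 0.06) − 0.1·(-1.44, 0.48) = (-0.216, 0.012)
Step 4: at (-0.216, 0.012), ∇φ = (-0.864, 0.096) → (-0.216, 0.012) − 0.1·(-0.864, 0.096) = (-0.1296, 0.0024)
t = 0.0024

0.0024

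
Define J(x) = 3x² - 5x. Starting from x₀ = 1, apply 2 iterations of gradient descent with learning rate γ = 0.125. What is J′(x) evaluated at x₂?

0.0625

J′(x) = 6x - 5
x₁ = 1 − 0.125·1 = 0.875
x₂ = 0.875 − 0.125·0.25 = 0.84375
J′(x) at (0.84375) = 0.0625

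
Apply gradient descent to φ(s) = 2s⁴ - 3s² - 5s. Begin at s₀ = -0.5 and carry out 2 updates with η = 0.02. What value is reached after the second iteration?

φ′(s) = 8s³ - 6s - 5
s₁ = -0.5 − 0.02·(-3) = -0.44
s₂ = -0.44 − 0.02·(-3.041472) = -0.37917056

-0.37917056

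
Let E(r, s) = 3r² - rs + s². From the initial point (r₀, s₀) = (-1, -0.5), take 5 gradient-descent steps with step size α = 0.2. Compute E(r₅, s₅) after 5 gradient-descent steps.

0.0058392576

∇E = (6r - s, -r + 2s)
Step 1: at (-1, -0.5), ∇E = (-5.5, 0) → (-1, -0.5) − 0.2·(-5.5, 0) = (0.1, -0.5)
Step 2: at (0.1, -0.5), ∇E = (1.1, -1.1) → (0.1, -0.5) − 0.2·(1.1, -1.1) = (-0.12, -0.28)
Step 3: at (-0.12, -0.28), ∇E = (-0.44, -0.44) → (-0.12, -0.28) − 0.2·(-0.44, -0.44) = (-0.032, -0.192)
Step 4: at (-0.032, -0.192), ∇E = (0, -0.352) → (-0.032, -0.192) − 0.2·(0, -0.352) = (-0.032, -0.1216)
Step 5: at (-0.032, -0.1216), ∇E = (-0.0704, -0.2112) → (-0.032, -0.1216) − 0.2·(-0.0704, -0.2112) = (-0.01792, -0.07936)
E(-0.01792, -0.07936) = 0.0058392576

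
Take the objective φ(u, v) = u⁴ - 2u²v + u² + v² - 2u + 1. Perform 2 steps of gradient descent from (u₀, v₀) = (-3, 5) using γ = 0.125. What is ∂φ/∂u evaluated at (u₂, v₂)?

∇φ = (4u³ - 4uv + 2u - 2, -2u² + 2v)
(u₁, v₁) = (-3, 5) − 0.125·(-56, -8) = (4, 6)
(u₂, v₂) = (4, 6) − 0.125·(166, -20) = (-16.75, 8.5)
∂φ/∂u at (-16.75, 8.5) = -18263.6875

-18263.6875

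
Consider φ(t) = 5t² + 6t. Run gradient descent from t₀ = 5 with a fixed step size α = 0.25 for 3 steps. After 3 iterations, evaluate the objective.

φ′(t) = 10t + 6
Step 1: φ′(5) = 56; t₁ = 5 − 0.25·56 = -9
Step 2: φ′(-9) = -84; t₂ = -9 − 0.25·(-84) = 12
Step 3: φ′(12) = 126; t₃ = 12 − 0.25·126 = -19.5
φ(-19.5) = 1784.25

1784.25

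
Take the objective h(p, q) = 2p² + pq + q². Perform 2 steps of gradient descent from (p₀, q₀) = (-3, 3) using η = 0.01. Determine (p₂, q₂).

∇h = (4p + q, p + 2q)
Step 1: at (-3, 3), ∇h = (-9, 3) → (-3, 3) − 0.01·(-9, 3) = (-2.91, 2.97)
Step 2: at (-2.91, 2.97), ∇h = (-8.67, 3.03) → (-2.91, 2.97) − 0.01·(-8.67, 3.03) = (-2.8233, 2.9397)

(-2.8233, 2.9397)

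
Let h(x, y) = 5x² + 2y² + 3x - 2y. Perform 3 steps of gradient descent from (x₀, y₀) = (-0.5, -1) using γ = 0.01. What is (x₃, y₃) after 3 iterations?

∇h = (10x + 3, 4y - 2)
(x₁, y₁) = (-0.5, -1) − 0.01·(-2, -6) = (-0.48, -0.94)
(x₂, y₂) = (-0.48, -0.94) − 0.01·(-1.8, -5.76) = (-0.462, -0.8824)
(x₃, y₃) = (-0.462, -0.8824) − 0.01·(-1.62, -5.5296) = (-0.4458, -0.827104)

(-0.4458, -0.827104)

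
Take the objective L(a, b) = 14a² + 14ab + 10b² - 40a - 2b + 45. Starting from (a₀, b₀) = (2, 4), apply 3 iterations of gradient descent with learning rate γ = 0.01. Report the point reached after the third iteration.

∇L = (28a + 14b - 40, 14a + 20b - 2)
(a₁, b₁) = (2, 4) − 0.01·(72, 106) = (1.28, 2.94)
(a₂, b₂) = (1.28, 2.94) − 0.01·(37, 74.72) = (0.91, 2.1928)
(a₃, b₃) = (0.91, 2.1928) − 0.01·(16.1792, 54.596) = (0.748208, 1.64684)

(0.748208, 1.64684)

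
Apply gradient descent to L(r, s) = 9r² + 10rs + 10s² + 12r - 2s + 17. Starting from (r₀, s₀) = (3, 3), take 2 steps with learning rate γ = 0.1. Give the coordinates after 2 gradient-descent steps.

(9.88, 12.6)

∇L = (18r + 10s + 12, 10r + 20s - 2)
Step 1: at (3, 3), ∇L = (96, 88) → (3, 3) − 0.1·(96, 88) = (-6.6, -5.8)
Step 2: at (-6.6, -5.8), ∇L = (-164.8, -184) → (-6.6, -5.8) − 0.1·(-164.8, -184) = (9.88, 12.6)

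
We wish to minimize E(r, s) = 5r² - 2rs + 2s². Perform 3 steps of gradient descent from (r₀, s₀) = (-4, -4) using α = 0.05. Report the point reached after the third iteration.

∇E = (10r - 2s, -2r + 4s)
Step 1: at (-4, -4), ∇E = (-32, -8) → (-4, -4) − 0.05·(-32, -8) = (-2.4, -3.6)
Step 2: at (-2.4, -3.6), ∇E = (-16.8, -9.6) → (-2.4, -3.6) − 0.05·(-16.8, -9.6) = (-1.56, -3.12)
Step 3: at (-1.56, -3.12), ∇E = (-9.36, -9.36) → (-1.56, -3.12) − 0.05·(-9.36, -9.36) = (-1.092, -2.652)

(-1.092, -2.652)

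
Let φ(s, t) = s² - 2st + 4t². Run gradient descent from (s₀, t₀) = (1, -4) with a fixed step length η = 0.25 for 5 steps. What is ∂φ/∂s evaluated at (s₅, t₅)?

-20.8125

∇φ = (2s - 2t, -2s + 8t)
Step 1: at (1, -4), ∇φ = (10, -34) → (1, -4) − 0.25·(10, -34) = (-1.5, 4.5)
Step 2: at (-1.5, 4.5), ∇φ = (-12, 39) → (-1.5, 4.5) − 0.25·(-12, 39) = (1.5, -5.25)
Step 3: at (1.5, -5.25), ∇φ = (13.5, -45) → (1.5, -5.25) − 0.25·(13.5, -45) = (-1.875, 6)
Step 4: at (-1.875, 6), ∇φ = (-15.75, 51.75) → (-1.875, 6) − 0.25·(-15.75, 51.75) = (2.0625, -6.9375)
Step 5: at (2.0625, -6.9375), ∇φ = (18, -59.625) → (2.0625, -6.9375) − 0.25·(18, -59.625) = (-2.4375, 7.96875)
∂φ/∂s at (-2.4375, 7.96875) = -20.8125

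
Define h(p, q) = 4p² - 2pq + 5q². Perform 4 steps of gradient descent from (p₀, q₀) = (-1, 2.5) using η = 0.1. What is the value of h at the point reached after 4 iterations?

∇h = (8p - 2q, -2p + 10q)
Step 1: at (-1, 2.5), ∇h = (-13, 27) → (-1, 2.5) − 0.1·(-13, 27) = (0.3, -0.2)
Step 2: at (0.3, -0.2), ∇h = (2.8, -2.6) → (0.3, -0.2) − 0.1·(2.8, -2.6) = (0.02, 0.06)
Step 3: at (0.02, 0.06), ∇h = (0.04, 0.56) → (0.02, 0.06) − 0.1·(0.04, 0.56) = (0.016, 0.004)
Step 4: at (0.016, 0.004), ∇h = (0.12, 0.008) → (0.016, 0.004) − 0.1·(0.12, 0.008) = (0.004, 0.0032)
h(0.004, 0.0032) = 0.0000896

0.0000896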